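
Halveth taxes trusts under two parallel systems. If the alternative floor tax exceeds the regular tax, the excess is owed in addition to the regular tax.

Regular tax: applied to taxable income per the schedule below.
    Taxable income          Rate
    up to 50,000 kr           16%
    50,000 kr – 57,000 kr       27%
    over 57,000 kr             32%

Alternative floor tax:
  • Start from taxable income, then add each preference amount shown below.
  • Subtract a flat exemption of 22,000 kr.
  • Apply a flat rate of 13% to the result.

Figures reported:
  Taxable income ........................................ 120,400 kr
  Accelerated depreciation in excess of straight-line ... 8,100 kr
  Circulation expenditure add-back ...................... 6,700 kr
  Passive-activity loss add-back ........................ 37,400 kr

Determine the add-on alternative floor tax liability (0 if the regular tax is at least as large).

Alternative floor tax:
  Adjusted income: 120,400 kr + 8,100 kr + 6,700 kr + 37,400 kr = 172,600 kr
  Less exemption 22,000 kr → base 150,600 kr
  150,600 kr × 13% = 19,578 kr

Regular tax:
  50,000 kr × 16% = 8,000 kr
  7,000 kr × 27% = 1,890 kr
  63,400 kr × 32% = 20,288 kr
  → 30,178 kr

19,578 kr ≤ 30,178 kr, so no add-on is due.

0 kr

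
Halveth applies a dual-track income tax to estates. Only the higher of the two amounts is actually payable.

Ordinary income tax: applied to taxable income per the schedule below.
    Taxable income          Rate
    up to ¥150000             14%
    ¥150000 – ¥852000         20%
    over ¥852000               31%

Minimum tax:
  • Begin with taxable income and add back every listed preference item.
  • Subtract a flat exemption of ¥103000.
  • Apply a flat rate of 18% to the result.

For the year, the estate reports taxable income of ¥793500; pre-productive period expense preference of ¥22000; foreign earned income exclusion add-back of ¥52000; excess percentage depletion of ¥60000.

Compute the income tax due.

¥149700

Minimum tax:
  Adjusted income: ¥793500 + ¥22000 + ¥52000 + ¥60000 = ¥927500
  Less exemption ¥103000 → base ¥824500
  ¥824500 × 18% = ¥148410

Ordinary income tax:
  ¥150000 × 14% = ¥21000
  ¥643500 × 20% = ¥128700
  → ¥149700

¥149700 > ¥148410, so the ordinary income tax governs.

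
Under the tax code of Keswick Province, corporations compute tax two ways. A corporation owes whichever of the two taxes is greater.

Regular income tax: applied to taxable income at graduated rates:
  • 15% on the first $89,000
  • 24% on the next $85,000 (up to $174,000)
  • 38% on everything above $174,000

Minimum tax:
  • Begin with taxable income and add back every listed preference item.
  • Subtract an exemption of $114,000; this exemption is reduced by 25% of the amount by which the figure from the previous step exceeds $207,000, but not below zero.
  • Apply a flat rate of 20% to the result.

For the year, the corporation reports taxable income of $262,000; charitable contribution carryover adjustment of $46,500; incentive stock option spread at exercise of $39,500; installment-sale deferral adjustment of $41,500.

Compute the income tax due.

Minimum tax:
  Adjusted income: $262,000 + $46,500 + $39,500 + $41,500 = $389,500
  Exemption: $114,000 − 25% × ($389,500 − $207,000) = $114,000 − $45,625 = $68,375
  Base: $389,500 − $68,375 = $321,125
  $321,125 × 20% = $64,225

Regular income tax:
  $89,000 × 15% = $13,350
  $85,000 × 24% = $20,400
  $88,000 × 38% = $33,440
  → $67,190

$67,190 > $64,225, so the regular income tax governs.

$67,190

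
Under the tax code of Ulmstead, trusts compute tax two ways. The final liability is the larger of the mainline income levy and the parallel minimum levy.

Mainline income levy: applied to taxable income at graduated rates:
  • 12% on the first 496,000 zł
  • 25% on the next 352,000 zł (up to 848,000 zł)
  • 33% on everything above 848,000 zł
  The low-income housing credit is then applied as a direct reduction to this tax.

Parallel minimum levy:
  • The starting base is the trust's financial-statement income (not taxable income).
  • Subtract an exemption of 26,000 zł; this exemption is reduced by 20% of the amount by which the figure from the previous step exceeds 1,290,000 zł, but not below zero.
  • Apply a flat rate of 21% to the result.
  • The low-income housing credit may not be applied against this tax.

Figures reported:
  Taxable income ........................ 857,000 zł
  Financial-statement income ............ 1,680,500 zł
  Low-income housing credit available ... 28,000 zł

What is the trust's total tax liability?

Parallel minimum levy:
  Base (financial-statement income): 1,680,500 zł
  Exemption: 20% × (1,680,500 zł − 1,290,000 zł) = 78,100 zł ≥ 26,000 zł, so the exemption is fully phased out
  Base: 1,680,500 zł − 0 zł = 1,680,500 zł
  1,680,500 zł × 21% = 352,905 zł

Mainline income levy:
  496,000 zł × 12% = 59,520 zł
  352,000 zł × 25% = 88,000 zł
  9,000 zł × 33% = 2,970 zł
  → 150,490 zł
  Less low-income housing credit 28,000 zł → 122,490 zł

352,905 zł > 122,490 zł, so the parallel minimum levy is the binding amount.

352,905 zł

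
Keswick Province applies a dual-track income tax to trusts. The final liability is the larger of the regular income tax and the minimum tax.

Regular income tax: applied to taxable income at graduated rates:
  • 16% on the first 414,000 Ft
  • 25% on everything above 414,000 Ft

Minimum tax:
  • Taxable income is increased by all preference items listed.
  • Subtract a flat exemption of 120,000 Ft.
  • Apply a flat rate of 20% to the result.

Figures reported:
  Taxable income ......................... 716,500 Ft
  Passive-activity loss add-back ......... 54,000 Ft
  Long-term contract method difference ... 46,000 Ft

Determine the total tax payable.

Minimum tax:
  Adjusted income: 716,500 Ft + 54,000 Ft + 46,000 Ft = 816,500 Ft
  Less exemption 120,000 Ft → base 696,500 Ft
  696,500 Ft × 20% = 139,300 Ft

Regular income tax:
  414,000 Ft × 16% = 66,240 Ft
  302,500 Ft × 25% = 75,625 Ft
  → 141,865 Ft

141,865 Ft > 139,300 Ft, so the regular income tax governs.

141,865 Ft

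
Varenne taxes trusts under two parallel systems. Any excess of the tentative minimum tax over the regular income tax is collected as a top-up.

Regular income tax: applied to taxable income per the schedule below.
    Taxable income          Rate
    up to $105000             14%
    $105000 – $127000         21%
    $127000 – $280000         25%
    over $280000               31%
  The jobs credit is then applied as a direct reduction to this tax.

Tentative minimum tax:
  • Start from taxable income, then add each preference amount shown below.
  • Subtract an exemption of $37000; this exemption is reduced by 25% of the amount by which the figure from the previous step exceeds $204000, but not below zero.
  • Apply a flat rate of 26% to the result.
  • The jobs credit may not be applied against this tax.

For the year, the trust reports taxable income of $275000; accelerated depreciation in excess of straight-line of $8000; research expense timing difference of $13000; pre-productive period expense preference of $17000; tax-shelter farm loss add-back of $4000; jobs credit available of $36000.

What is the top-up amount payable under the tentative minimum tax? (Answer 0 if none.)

$59825

Tentative minimum tax:
  Adjusted income: $275000 + $8000 + $13000 + $17000 + $4000 = $317000
  Exemption: $37000 − 25% × ($317000 − $204000) = $37000 − $28250 = $8750
  Base: $317000 − $8750 = $308250
  $308250 × 26% = $80145

Regular income tax:
  $105000 × 14% = $14700
  $22000 × 21% = $4620
  $148000 × 25% = $37000
  → $56320
  Less jobs credit $36000 → $20320

Excess of tentative minimum tax over regular income tax: $80145 − $20320 = $59825.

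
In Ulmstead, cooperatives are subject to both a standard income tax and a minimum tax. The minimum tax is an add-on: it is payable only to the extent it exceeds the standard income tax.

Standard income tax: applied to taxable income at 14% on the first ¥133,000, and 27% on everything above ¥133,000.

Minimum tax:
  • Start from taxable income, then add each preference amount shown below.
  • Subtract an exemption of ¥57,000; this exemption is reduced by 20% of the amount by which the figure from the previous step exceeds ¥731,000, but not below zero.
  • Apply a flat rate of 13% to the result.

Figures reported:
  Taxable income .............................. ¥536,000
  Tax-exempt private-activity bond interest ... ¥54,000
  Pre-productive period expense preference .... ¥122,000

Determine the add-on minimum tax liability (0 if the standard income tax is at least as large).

¥0

Minimum tax:
  Adjusted income: ¥536,000 + ¥54,000 + ¥122,000 = ¥712,000
  Exemption: ¥712,000 ≤ ¥731,000, so full ¥57,000 applies
  Base: ¥712,000 − ¥57,000 = ¥655,000
  ¥655,000 × 13% = ¥85,150

Standard income tax:
  ¥133,000 × 14% = ¥18,620
  ¥403,000 × 27% = ¥108,810
  → ¥127,430

¥85,150 ≤ ¥127,430, so no add-on is due.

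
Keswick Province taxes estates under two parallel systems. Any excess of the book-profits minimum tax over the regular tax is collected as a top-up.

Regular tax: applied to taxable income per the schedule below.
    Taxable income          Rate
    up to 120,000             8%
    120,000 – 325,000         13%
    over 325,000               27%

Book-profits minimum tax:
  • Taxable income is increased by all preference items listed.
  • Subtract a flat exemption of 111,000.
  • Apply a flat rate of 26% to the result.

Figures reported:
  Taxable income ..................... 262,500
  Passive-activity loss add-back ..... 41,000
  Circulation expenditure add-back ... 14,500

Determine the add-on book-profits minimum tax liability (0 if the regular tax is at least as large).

25,695

Regular tax:
  120,000 × 8% = 9,600
  142,500 × 13% = 18,525
  → 28,125

Book-profits minimum tax:
  Adjusted income: 262,500 + 41,000 + 14,500 = 318,000
  Less exemption 111,000 → base 207,000
  207,000 × 26% = 53,820

Excess of book-profits minimum tax over regular tax: 53,820 − 28,125 = 25,695.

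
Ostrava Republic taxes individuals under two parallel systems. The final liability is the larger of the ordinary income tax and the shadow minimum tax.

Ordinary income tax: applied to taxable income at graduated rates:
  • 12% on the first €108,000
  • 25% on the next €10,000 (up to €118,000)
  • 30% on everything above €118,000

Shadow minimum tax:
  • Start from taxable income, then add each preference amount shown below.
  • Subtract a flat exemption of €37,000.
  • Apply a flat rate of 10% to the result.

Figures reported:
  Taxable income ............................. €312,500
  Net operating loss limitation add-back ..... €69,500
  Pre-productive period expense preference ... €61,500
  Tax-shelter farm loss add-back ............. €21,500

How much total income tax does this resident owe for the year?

€73,810

Ordinary income tax:
  €108,000 × 12% = €12,960
  €10,000 × 25% = €2,500
  €194,500 × 30% = €58,350
  → €73,810

Shadow minimum tax:
  Adjusted income: €312,500 + €69,500 + €61,500 + €21,500 = €465,000
  Less exemption €37,000 → base €428,000
  €428,000 × 10% = €42,800

€73,810 > €42,800, so the ordinary income tax governs.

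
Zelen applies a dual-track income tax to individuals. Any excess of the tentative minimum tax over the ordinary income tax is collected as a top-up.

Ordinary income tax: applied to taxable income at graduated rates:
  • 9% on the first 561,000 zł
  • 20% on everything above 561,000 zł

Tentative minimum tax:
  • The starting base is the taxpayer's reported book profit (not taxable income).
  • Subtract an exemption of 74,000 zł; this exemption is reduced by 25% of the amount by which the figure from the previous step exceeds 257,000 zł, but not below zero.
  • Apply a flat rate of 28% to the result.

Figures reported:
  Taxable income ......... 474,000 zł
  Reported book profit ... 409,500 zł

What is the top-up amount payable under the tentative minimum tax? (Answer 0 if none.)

61,955 zł

Tentative minimum tax:
  Base (reported book profit): 409,500 zł
  Exemption: 74,000 zł − 25% × (409,500 zł − 257,000 zł) = 74,000 zł − 38,125 zł = 35,875 zł
  Base: 409,500 zł − 35,875 zł = 373,625 zł
  373,625 zł × 28% = 104,615 zł

Ordinary income tax:
  474,000 zł × 9% = 42,660 zł

Excess of tentative minimum tax over ordinary income tax: 104,615 zł − 42,660 zł = 61,955 zł.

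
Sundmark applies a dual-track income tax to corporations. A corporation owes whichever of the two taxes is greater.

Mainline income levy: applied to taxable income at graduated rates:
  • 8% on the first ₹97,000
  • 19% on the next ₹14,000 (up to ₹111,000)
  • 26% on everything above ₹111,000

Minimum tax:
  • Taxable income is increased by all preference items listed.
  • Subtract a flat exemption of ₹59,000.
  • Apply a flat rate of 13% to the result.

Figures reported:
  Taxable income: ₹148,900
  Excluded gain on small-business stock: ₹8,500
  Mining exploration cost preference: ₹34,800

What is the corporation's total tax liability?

Mainline income levy:
  ₹97,000 × 8% = ₹7,760
  ₹14,000 × 19% = ₹2,660
  ₹37,900 × 26% = ₹9,854
  → ₹20,274

Minimum tax:
  Adjusted income: ₹148,900 + ₹8,500 + ₹34,800 = ₹192,200
  Less exemption ₹59,000 → base ₹133,200
  ₹133,200 × 13% = ₹17,316

₹20,274 > ₹17,316, so the mainline income levy governs.

₹20,274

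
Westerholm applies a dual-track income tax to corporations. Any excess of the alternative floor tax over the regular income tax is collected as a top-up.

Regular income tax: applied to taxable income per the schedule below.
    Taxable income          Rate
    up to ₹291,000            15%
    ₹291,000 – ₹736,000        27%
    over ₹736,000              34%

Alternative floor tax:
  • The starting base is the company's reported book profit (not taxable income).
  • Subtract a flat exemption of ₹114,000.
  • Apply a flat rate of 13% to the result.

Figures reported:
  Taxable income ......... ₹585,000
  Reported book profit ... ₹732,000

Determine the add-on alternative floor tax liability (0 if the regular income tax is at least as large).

Alternative floor tax:
  Base (reported book profit): ₹732,000
  Less exemption ₹114,000 → base ₹618,000
  ₹618,000 × 13% = ₹80,340

Regular income tax:
  ₹291,000 × 15% = ₹43,650
  ₹294,000 × 27% = ₹79,380
  → ₹123,030

₹80,340 ≤ ₹123,030, so no add-on is due.

₹0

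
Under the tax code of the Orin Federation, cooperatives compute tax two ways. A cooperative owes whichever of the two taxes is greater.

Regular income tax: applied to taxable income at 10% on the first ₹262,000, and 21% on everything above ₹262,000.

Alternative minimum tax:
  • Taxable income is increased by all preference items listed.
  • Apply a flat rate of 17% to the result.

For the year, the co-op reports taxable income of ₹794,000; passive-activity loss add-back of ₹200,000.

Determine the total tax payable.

₹168,980

Alternative minimum tax:
  Adjusted income: ₹794,000 + ₹200,000 = ₹994,000
  ₹994,000 × 17% = ₹168,980

Regular income tax:
  ₹262,000 × 10% = ₹26,200
  ₹532,000 × 21% = ₹111,720
  → ₹137,920

₹168,980 > ₹137,920, so the alternative minimum tax is the binding amount.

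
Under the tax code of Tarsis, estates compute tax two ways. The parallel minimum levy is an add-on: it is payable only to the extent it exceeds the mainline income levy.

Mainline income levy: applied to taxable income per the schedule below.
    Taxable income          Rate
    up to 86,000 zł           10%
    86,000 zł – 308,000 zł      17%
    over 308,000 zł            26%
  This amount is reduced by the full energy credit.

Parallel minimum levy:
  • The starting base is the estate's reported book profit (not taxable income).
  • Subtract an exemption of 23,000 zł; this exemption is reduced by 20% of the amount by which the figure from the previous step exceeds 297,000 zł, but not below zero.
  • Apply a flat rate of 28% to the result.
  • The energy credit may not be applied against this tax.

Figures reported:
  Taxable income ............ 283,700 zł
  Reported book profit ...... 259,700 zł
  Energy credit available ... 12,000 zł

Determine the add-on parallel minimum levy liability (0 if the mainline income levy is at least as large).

Parallel minimum levy:
  Base (reported book profit): 259,700 zł
  Exemption: 259,700 zł ≤ 297,000 zł, so full 23,000 zł applies
  Base: 259,700 zł − 23,000 zł = 236,700 zł
  236,700 zł × 28% = 66,276 zł

Mainline income levy:
  86,000 zł × 10% = 8,600 zł
  197,700 zł × 17% = 33,609 zł
  → 42,209 zł
  Less energy credit 12,000 zł → 30,209 zł

Excess of parallel minimum levy over mainline income levy: 66,276 zł − 30,209 zł = 36,067 zł.

36,067 zł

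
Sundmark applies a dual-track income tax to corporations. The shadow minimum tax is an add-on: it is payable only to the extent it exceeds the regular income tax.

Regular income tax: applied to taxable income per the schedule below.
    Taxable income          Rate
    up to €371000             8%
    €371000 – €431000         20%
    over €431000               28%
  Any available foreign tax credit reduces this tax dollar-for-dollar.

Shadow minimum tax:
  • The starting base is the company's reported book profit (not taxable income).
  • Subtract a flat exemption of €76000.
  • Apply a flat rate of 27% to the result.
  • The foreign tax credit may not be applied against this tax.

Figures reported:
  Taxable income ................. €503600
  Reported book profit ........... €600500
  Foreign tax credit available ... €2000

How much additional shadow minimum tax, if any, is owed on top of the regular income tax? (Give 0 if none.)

Regular income tax:
  €371000 × 8% = €29680
  €60000 × 20% = €12000
  €72600 × 28% = €20328
  → €62008
  Less foreign tax credit €2000 → €60008

Shadow minimum tax:
  Base (reported book profit): €600500
  Less exemption €76000 → base €524500
  €524500 × 27% = €141615

Excess of shadow minimum tax over regular income tax: €141615 − €60008 = €81607.

€81607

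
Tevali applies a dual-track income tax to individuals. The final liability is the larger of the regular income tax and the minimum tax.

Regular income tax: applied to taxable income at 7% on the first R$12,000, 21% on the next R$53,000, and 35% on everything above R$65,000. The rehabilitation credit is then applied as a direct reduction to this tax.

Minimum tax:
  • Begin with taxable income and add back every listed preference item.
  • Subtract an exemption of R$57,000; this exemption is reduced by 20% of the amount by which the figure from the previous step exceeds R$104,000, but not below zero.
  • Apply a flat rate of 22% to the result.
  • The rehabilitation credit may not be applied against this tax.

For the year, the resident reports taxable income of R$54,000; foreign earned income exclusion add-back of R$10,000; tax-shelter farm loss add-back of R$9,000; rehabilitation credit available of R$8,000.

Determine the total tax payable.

R$3,520

Regular income tax:
  R$12,000 × 7% = R$840
  R$42,000 × 21% = R$8,820
  → R$9,660
  Less rehabilitation credit R$8,000 → R$1,660

Minimum tax:
  Adjusted income: R$54,000 + R$10,000 + R$9,000 = R$73,000
  Exemption: R$73,000 ≤ R$104,000, so full R$57,000 applies
  Base: R$73,000 − R$57,000 = R$16,000
  R$16,000 × 22% = R$3,520

R$3,520 > R$1,660, so the minimum tax is the binding amount.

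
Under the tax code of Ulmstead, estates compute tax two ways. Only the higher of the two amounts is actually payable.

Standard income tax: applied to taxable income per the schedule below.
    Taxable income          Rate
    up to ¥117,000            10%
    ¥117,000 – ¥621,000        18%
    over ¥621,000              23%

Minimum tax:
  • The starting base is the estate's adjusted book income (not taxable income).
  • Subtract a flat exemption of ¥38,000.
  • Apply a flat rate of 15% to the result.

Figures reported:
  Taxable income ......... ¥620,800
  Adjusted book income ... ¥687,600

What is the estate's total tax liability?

¥102,384

Standard income tax:
  ¥117,000 × 10% = ¥11,700
  ¥503,800 × 18% = ¥90,684
  → ¥102,384

Minimum tax:
  Base (adjusted book income): ¥687,600
  Less exemption ¥38,000 → base ¥649,600
  ¥649,600 × 15% = ¥97,440

¥102,384 > ¥97,440, so the standard income tax governs.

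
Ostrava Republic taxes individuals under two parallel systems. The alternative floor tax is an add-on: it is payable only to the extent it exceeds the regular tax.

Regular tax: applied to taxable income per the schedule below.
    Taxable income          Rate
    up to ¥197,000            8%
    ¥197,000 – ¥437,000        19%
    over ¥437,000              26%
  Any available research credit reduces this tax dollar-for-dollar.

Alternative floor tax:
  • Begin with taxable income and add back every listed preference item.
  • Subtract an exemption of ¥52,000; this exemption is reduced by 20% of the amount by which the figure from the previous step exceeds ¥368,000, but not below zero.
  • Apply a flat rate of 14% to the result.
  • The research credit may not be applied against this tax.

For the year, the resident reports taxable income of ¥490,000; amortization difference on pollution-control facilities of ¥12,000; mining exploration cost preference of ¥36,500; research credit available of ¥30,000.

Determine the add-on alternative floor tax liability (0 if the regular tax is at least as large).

Regular tax:
  ¥197,000 × 8% = ¥15,760
  ¥240,000 × 19% = ¥45,600
  ¥53,000 × 26% = ¥13,780
  → ¥75,140
  Less research credit ¥30,000 → ¥45,140

Alternative floor tax:
  Adjusted income: ¥490,000 + ¥12,000 + ¥36,500 = ¥538,500
  Exemption: ¥52,000 − 20% × (¥538,500 − ¥368,000) = ¥52,000 − ¥34,100 = ¥17,900
  Base: ¥538,500 − ¥17,900 = ¥520,600
  ¥520,600 × 14% = ¥72,884

Excess of alternative floor tax over regular tax: ¥72,884 − ¥45,140 = ¥27,744.

¥27,744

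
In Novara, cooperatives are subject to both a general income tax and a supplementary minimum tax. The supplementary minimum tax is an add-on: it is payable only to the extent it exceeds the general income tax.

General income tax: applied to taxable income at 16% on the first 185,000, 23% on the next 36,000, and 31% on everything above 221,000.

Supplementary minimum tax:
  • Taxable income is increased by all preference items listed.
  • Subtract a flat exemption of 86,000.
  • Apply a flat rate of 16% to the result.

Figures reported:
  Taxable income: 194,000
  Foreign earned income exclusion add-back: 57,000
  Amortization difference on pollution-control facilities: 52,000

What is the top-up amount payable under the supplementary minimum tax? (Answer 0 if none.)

Supplementary minimum tax:
  Adjusted income: 194,000 + 57,000 + 52,000 = 303,000
  Less exemption 86,000 → base 217,000
  217,000 × 16% = 34,720

General income tax:
  185,000 × 16% = 29,600
  9,000 × 23% = 2,070
  → 31,670

Excess of supplementary minimum tax over general income tax: 34,720 − 31,670 = 3,050.

3,050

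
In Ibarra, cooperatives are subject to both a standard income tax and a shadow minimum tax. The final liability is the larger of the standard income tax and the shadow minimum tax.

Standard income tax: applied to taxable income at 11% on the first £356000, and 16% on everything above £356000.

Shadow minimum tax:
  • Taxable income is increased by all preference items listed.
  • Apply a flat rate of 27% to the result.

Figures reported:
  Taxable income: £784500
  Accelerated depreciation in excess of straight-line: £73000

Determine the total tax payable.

Shadow minimum tax:
  Adjusted income: £784500 + £73000 = £857500
  £857500 × 27% = £231525

Standard income tax:
  £356000 × 11% = £39160
  £428500 × 16% = £68560
  → £107720

£231525 > £107720, so the shadow minimum tax is the binding amount.

£231525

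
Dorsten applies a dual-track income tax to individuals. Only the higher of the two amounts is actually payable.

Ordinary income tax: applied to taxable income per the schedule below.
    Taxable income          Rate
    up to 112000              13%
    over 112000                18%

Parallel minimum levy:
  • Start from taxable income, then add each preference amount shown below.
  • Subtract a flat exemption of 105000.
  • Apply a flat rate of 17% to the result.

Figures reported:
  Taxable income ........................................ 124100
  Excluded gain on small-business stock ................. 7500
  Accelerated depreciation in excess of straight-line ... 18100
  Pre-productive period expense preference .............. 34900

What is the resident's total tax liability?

16738

Ordinary income tax:
  112000 × 13% = 14560
  12100 × 18% = 2178
  → 16738

Parallel minimum levy:
  Adjusted income: 124100 + 7500 + 18100 + 34900 = 184600
  Less exemption 105000 → base 79600
  79600 × 17% = 13532

16738 > 13532, so the ordinary income tax governs.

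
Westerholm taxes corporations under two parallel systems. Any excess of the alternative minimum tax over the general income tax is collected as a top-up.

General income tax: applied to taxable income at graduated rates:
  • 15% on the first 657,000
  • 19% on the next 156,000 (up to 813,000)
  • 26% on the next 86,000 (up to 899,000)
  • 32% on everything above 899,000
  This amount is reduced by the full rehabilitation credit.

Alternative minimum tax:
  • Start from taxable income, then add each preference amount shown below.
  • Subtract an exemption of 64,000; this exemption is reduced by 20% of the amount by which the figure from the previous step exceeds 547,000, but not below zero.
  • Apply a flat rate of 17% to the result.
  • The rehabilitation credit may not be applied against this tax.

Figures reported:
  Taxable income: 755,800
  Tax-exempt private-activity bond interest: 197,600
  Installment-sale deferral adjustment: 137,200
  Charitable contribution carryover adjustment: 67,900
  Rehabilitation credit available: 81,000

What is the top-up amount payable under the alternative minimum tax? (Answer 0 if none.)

160,623

Alternative minimum tax:
  Adjusted income: 755,800 + 197,600 + 137,200 + 67,900 = 1,158,500
  Exemption: 20% × (1,158,500 − 547,000) = 122,300 ≥ 64,000, so the exemption is fully phased out
  Base: 1,158,500 − 0 = 1,158,500
  1,158,500 × 17% = 196,945

General income tax:
  657,000 × 15% = 98,550
  98,800 × 19% = 18,772
  → 117,322
  Less rehabilitation credit 81,000 → 36,322

Excess of alternative minimum tax over general income tax: 196,945 − 36,322 = 160,623.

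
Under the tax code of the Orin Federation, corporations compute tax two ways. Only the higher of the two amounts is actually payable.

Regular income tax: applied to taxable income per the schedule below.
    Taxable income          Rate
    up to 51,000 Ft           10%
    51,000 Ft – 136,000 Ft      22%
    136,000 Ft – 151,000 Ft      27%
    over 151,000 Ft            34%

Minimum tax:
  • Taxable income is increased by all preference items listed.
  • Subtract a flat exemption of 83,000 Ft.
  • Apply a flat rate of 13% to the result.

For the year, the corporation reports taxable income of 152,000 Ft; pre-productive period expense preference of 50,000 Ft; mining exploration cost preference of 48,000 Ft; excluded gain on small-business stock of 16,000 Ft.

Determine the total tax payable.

Regular income tax:
  51,000 Ft × 10% = 5,100 Ft
  85,000 Ft × 22% = 18,700 Ft
  15,000 Ft × 27% = 4,050 Ft
  1,000 Ft × 34% = 340 Ft
  → 28,190 Ft

Minimum tax:
  Adjusted income: 152,000 Ft + 50,000 Ft + 48,000 Ft + 16,000 Ft = 266,000 Ft
  Less exemption 83,000 Ft → base 183,000 Ft
  183,000 Ft × 13% = 23,790 Ft

28,190 Ft > 23,790 Ft, so the regular income tax governs.

28,190 Ft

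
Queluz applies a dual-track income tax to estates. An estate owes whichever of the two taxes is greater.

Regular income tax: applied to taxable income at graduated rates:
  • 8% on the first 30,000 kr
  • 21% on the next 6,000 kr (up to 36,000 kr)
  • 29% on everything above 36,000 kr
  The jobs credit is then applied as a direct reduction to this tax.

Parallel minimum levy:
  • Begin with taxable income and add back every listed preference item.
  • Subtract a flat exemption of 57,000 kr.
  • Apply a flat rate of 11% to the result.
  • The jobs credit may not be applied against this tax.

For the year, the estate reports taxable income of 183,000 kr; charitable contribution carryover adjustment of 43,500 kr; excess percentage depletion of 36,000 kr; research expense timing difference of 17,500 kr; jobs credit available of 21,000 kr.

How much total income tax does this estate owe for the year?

Parallel minimum levy:
  Adjusted income: 183,000 kr + 43,500 kr + 36,000 kr + 17,500 kr = 280,000 kr
  Less exemption 57,000 kr → base 223,000 kr
  223,000 kr × 11% = 24,530 kr

Regular income tax:
  30,000 kr × 8% = 2,400 kr
  6,000 kr × 21% = 1,260 kr
  147,000 kr × 29% = 42,630 kr
  → 46,290 kr
  Less jobs credit 21,000 kr → 25,290 kr

25,290 kr > 24,530 kr, so the regular income tax governs.

25,290 kr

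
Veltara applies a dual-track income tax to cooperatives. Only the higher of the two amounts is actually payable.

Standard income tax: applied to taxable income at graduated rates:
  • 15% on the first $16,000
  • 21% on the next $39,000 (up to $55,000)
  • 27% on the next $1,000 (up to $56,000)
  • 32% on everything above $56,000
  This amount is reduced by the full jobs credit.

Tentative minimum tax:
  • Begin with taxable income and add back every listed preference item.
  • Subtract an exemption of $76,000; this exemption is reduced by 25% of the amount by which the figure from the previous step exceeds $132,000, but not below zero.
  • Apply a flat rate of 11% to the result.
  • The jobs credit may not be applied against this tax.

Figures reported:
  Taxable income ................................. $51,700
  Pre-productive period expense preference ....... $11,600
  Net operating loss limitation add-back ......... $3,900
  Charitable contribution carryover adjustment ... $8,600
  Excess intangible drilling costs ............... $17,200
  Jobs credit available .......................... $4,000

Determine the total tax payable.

Standard income tax:
  $16,000 × 15% = $2,400
  $35,700 × 21% = $7,497
  → $9,897
  Less jobs credit $4,000 → $5,897

Tentative minimum tax:
  Adjusted income: $51,700 + $11,600 + $3,900 + $8,600 + $17,200 = $93,000
  Exemption: $93,000 ≤ $132,000, so full $76,000 applies
  Base: $93,000 − $76,000 = $17,000
  $17,000 × 11% = $1,870

$5,897 > $1,870, so the standard income tax governs.

$5,897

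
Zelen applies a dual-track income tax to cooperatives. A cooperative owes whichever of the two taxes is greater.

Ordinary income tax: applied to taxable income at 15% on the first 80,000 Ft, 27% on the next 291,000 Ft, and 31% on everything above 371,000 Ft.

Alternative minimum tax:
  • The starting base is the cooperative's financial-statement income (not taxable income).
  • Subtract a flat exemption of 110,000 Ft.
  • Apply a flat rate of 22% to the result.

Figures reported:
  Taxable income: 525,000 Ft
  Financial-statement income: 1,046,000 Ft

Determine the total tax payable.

205,920 Ft

Alternative minimum tax:
  Base (financial-statement income): 1,046,000 Ft
  Less exemption 110,000 Ft → base 936,000 Ft
  936,000 Ft × 22% = 205,920 Ft

Ordinary income tax:
  80,000 Ft × 15% = 12,000 Ft
  291,000 Ft × 27% = 78,570 Ft
  154,000 Ft × 31% = 47,740 Ft
  → 138,310 Ft

205,920 Ft > 138,310 Ft, so the alternative minimum tax is the binding amount.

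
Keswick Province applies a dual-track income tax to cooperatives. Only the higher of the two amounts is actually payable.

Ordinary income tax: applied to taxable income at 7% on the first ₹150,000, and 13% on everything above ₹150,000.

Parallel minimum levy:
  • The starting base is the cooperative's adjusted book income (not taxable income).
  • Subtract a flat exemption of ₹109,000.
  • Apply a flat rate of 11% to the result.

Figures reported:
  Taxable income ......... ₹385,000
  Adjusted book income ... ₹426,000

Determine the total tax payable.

₹41,050

Ordinary income tax:
  ₹150,000 × 7% = ₹10,500
  ₹235,000 × 13% = ₹30,550
  → ₹41,050

Parallel minimum levy:
  Base (adjusted book income): ₹426,000
  Less exemption ₹109,000 → base ₹317,000
  ₹317,000 × 11% = ₹34,870

₹41,050 > ₹34,870, so the ordinary income tax governs.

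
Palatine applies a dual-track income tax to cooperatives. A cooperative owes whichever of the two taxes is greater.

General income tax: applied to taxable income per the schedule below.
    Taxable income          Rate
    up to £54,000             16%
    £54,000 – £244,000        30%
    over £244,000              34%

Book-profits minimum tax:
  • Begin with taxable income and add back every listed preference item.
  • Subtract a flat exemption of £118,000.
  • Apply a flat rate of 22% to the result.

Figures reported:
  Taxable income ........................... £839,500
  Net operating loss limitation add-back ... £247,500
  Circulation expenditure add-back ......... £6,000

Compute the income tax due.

£268,110

Book-profits minimum tax:
  Adjusted income: £839,500 + £247,500 + £6,000 = £1,093,000
  Less exemption £118,000 → base £975,000
  £975,000 × 22% = £214,500

General income tax:
  £54,000 × 16% = £8,640
  £190,000 × 30% = £57,000
  £595,500 × 34% = £202,470
  → £268,110

£268,110 > £214,500, so the general income tax governs.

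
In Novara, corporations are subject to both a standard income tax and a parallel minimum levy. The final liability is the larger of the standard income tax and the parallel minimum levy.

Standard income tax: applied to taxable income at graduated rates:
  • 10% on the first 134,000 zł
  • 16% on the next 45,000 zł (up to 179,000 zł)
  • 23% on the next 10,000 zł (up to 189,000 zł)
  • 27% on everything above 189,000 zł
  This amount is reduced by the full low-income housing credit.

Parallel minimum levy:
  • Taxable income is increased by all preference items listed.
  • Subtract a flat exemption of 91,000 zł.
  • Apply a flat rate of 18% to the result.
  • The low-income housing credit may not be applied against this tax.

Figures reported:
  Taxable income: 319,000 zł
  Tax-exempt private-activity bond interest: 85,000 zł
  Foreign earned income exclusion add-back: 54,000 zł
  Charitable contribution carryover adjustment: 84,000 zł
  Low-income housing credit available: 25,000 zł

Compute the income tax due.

Parallel minimum levy:
  Adjusted income: 319,000 zł + 85,000 zł + 54,000 zł + 84,000 zł = 542,000 zł
  Less exemption 91,000 zł → base 451,000 zł
  451,000 zł × 18% = 81,180 zł

Standard income tax:
  134,000 zł × 10% = 13,400 zł
  45,000 zł × 16% = 7,200 zł
  10,000 zł × 23% = 2,300 zł
  130,000 zł × 27% = 35,100 zł
  → 58,000 zł
  Less low-income housing credit 25,000 zł → 33,000 zł

81,180 zł > 33,000 zł, so the parallel minimum levy is the binding amount.

81,180 zł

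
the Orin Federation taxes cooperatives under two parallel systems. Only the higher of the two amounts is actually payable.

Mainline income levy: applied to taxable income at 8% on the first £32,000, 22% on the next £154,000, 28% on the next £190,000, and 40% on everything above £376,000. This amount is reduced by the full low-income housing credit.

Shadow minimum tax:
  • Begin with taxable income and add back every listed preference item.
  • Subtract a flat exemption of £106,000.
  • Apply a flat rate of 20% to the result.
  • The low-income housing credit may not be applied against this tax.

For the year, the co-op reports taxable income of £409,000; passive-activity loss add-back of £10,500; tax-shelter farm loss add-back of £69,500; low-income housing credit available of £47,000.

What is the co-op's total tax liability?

£76,600

Mainline income levy:
  £32,000 × 8% = £2,560
  £154,000 × 22% = £33,880
  £190,000 × 28% = £53,200
  £33,000 × 40% = £13,200
  → £102,840
  Less low-income housing credit £47,000 → £55,840

Shadow minimum tax:
  Adjusted income: £409,000 + £10,500 + £69,500 = £489,000
  Less exemption £106,000 → base £383,000
  £383,000 × 20% = £76,600

£76,600 > £55,840, so the shadow minimum tax is the binding amount.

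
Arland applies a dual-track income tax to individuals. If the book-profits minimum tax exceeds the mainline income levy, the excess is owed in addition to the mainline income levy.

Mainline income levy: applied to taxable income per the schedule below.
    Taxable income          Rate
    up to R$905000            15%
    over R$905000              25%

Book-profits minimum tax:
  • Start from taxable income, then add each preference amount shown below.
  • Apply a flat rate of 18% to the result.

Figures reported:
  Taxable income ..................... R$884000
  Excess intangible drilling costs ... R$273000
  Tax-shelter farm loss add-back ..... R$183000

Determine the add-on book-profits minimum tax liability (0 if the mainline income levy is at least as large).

R$108600

Book-profits minimum tax:
  Adjusted income: R$884000 + R$273000 + R$183000 = R$1340000
  R$1340000 × 18% = R$241200

Mainline income levy:
  R$884000 × 15% = R$132600

Excess of book-profits minimum tax over mainline income levy: R$241200 − R$132600 = R$108600.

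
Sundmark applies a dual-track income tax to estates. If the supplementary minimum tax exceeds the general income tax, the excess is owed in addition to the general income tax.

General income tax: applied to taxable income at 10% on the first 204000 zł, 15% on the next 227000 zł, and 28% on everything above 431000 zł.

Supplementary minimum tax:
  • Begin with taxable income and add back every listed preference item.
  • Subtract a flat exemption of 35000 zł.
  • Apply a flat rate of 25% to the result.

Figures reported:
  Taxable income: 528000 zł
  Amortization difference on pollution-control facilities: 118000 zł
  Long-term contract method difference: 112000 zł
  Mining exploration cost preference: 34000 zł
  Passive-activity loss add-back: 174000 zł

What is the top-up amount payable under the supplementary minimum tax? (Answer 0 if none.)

Supplementary minimum tax:
  Adjusted income: 528000 zł + 118000 zł + 112000 zł + 34000 zł + 174000 zł = 966000 zł
  Less exemption 35000 zł → base 931000 zł
  931000 zł × 25% = 232750 zł

General income tax:
  204000 zł × 10% = 20400 zł
  227000 zł × 15% = 34050 zł
  97000 zł × 28% = 27160 zł
  → 81610 zł

Excess of supplementary minimum tax over general income tax: 232750 zł − 81610 zł = 151140 zł.

151140 zł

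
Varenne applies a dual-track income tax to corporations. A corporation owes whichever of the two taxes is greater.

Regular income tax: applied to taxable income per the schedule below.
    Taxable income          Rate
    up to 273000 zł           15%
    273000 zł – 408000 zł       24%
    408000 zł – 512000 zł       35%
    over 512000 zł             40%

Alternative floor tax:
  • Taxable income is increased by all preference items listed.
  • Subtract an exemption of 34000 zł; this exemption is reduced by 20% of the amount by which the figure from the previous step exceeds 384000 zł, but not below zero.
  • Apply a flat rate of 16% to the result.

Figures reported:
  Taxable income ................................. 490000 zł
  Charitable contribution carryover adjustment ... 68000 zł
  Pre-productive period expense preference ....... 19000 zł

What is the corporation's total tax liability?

102050 zł

Regular income tax:
  273000 zł × 15% = 40950 zł
  135000 zł × 24% = 32400 zł
  82000 zł × 35% = 28700 zł
  → 102050 zł

Alternative floor tax:
  Adjusted income: 490000 zł + 68000 zł + 19000 zł = 577000 zł
  Exemption: 20% × (577000 zł − 384000 zł) = 38600 zł ≥ 34000 zł, so the exemption is fully phased out
  Base: 577000 zł − 0 zł = 577000 zł
  577000 zł × 16% = 92320 zł

102050 zł > 92320 zł, so the regular income tax governs.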